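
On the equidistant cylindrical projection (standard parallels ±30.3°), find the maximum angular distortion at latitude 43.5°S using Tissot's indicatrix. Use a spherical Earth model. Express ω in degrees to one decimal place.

10.0°

The equidistant cylindrical projection with φ₀ = 30.3° has h = 1 (meridians true) and k = cos φ₀ / cos φ along parallels.
At 43.5°: h = 1.000, k = 1.190; principal scales a = 1.190, b = 1.000.
sin(ω/2) = (a − b)/(a + b) = 0.1903/2.190 = 0.08687, so ω = 2 arcsin(0.08687) ≈ 10.0°.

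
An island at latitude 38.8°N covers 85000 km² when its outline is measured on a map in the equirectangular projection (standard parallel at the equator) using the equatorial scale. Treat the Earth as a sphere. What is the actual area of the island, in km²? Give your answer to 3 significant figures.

66200 km²

In the plate carrée (x = Rλ, y = Rφ), meridians are true-scale (h = 1) and parallels are stretched by k = sec φ.
Areal scale = h·k = 1 × sec φ; at 38.8°, h = 1.000, k = 1.283, so h·k = 1.283.
True area = apparent / (areal scale) = 85000 / 1.283 ≈ 66200 km².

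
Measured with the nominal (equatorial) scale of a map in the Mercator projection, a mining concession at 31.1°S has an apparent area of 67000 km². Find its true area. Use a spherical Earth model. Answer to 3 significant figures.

49100 km²

The Mercator projection is conformal; its linear scale factor is the same in every direction and equals sec φ = 1/cos φ.
Areal scale = k² = sec²φ = 1/cos²(31.1°) = 1/0.8563² = 1.364.
True area = apparent / (areal scale) = 67000 / 1.364 ≈ 49100 km².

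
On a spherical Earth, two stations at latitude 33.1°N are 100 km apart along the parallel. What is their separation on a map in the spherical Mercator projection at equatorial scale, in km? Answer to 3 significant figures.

119 km

For Mercator, h = k = sec φ (a conformal cylindrical projection has a single point scale, 1/cos φ).
Along the parallel, k = sec 33.1° = 1/0.8377 = 1.194.
Map distance = 100 × 1.194 ≈ 119 km.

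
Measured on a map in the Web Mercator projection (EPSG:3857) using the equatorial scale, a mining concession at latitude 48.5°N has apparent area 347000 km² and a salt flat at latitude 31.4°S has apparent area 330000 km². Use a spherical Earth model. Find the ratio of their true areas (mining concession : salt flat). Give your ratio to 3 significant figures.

0.634

Since Mercator area scale is 1/cos²φ, the true area equals the apparent area multiplied by cos²φ.
True area of mining concession: 347000 × cos²(48.5°) = 347000 × 0.4391 = 152400 km².
True area of salt flat: 330000 × cos²(31.4°) = 330000 × 0.7285 = 240400 km².
Ratio = 152400 / 240400 ≈ 0.634.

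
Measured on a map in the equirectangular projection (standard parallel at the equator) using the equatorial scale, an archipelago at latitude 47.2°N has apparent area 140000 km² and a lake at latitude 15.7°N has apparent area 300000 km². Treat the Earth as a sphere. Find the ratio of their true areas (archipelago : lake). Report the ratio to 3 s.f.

0.329

On the plate carrée, areal scale = h·k = 1 × sec φ, so true area = apparent × cos φ.
True area of archipelago: 140000 × cos(47.2°) = 140000 × 0.6794 = 95120 km².
True area of lake: 300000 × cos(15.7°) = 300000 × 0.9627 = 288800 km².
Ratio = 95120 / 288800 ≈ 0.329.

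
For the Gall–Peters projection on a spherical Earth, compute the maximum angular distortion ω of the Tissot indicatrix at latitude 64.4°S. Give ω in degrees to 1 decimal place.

54.3°

Gall–Peters is a cylindrical equal-area projection with standard parallels at ±45°. For cylindrical equal-area with standard parallel φ₀, h = cos φ / cos φ₀ and k = cos φ₀ / cos φ, so h·k = 1.
At 64.4°: h = 0.6111, k = 1.636; principal scales a = 1.636, b = 0.6111.
sin(ω/2) = (a − b)/(a + b) = 1.025/2.248 = 0.4562, so ω = 2 arcsin(0.4562) ≈ 54.3°.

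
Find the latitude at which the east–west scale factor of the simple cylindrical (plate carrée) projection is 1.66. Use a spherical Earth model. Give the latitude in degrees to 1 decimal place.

Plate carrée: h = 1, k = sec φ along parallels.
sec φ = 1.66  ⇒  cos φ = 0.6024  ⇒  φ ≈ 53.0°.

53.0°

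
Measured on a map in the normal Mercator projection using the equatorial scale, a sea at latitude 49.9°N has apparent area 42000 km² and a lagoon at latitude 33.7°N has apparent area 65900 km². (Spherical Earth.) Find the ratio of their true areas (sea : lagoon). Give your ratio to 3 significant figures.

0.382

Mercator's areal exaggeration is sec²φ; hence true area = (apparent area) · cos²φ.
True area of sea: 42000 × cos²(49.9°) = 42000 × 0.4149 = 17430 km².
True area of lagoon: 65900 × cos²(33.7°) = 65900 × 0.6921 = 45610 km².
Ratio = 17430 / 45610 ≈ 0.382.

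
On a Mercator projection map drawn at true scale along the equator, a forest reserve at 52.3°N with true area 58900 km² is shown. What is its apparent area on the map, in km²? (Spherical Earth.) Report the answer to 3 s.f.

158000 km²

For Mercator, h = k = sec φ (a conformal cylindrical projection has a single point scale, 1/cos φ).
Areal scale = k² = sec²φ = 1/cos²(52.3°) = 1/0.6115² = 2.674.
Apparent area = 58900 × 2.674 ≈ 158000 km².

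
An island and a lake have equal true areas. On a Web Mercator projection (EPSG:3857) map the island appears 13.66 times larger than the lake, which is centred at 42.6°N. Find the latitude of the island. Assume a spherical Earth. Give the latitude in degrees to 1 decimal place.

78.5°

Mercator areal scale is sec²φ, so apparent-area ratio = sec²φ₁ / sec²φ₂ = cos²φ₂ / cos²φ₁.
cos²φ₂ / cos²φ₁ = 13.66  ⇒  cos φ₁ = cos 42.6° / √13.66 = 0.7361/3.696 = 0.1992.
φ₁ = arccos(0.1992) ≈ 78.5°.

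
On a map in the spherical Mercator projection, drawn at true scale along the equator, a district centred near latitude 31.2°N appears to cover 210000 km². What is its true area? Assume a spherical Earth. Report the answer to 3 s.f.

154000 km²

For Mercator, h = k = sec φ (a conformal cylindrical projection has a single point scale, 1/cos φ).
Areal scale = k² = sec²φ = 1/cos²(31.2°) = 1/0.8554² = 1.367.
True area = apparent / (areal scale) = 210000 / 1.367 ≈ 154000 km².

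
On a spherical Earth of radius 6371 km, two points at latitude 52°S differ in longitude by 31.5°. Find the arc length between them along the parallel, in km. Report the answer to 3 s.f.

2160 km

Arc length along a parallel = R cos φ · Δλ (with Δλ in radians).
= 6371 × cos 52° × (31.5° × π/180) = 6371 × 0.6157 × 0.5498 ≈ 2160 km.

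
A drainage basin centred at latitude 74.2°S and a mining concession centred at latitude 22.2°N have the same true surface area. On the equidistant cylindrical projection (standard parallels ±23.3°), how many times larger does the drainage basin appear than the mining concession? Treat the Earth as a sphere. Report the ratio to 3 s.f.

3.40

With standard parallel φ₀ = 23.3°, the equirectangular projection gives x = Rλ cos φ₀, y = Rφ, so h = 1 and k = cos 23.3° / cos φ.
Areal scale at 74.2°: h·k = 1.000 × 3.373 = 3.373.
Areal scale at 22.2°: h·k = 1.000 × 0.9920 = 0.9920.
Ratio = 3.373/0.9920 ≈ 3.40.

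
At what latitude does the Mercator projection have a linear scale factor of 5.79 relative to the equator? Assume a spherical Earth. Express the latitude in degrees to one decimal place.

80.1°

Mercator scale is k = sec φ = 1/cos φ.
1/cos φ = 5.79  ⇒  cos φ = 0.1727  ⇒  φ = arccos(0.1727) ≈ 80.1°.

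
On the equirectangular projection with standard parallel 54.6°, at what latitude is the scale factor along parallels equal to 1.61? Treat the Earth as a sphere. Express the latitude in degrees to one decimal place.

The equidistant cylindrical projection with φ₀ = 54.6° has h = 1 (meridians true) and k = cos φ₀ / cos φ along parallels.
k = cos φ₀ / cos φ = 1.61  ⇒  cos φ = cos 54.6° / 1.61 = 0.3598.
φ = arccos(0.3598) ≈ 68.9°.

68.9°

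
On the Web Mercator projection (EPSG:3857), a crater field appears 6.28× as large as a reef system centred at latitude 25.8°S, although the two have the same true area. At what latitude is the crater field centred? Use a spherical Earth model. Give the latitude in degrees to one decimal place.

68.9°

Mercator areal scale is sec²φ, so apparent-area ratio = sec²φ₁ / sec²φ₂ = cos²φ₂ / cos²φ₁.
cos²φ₂ / cos²φ₁ = 6.28  ⇒  cos φ₁ = cos 25.8° / √6.28 = 0.9003/2.506 = 0.3593.
φ₁ = arccos(0.3593) ≈ 68.9°.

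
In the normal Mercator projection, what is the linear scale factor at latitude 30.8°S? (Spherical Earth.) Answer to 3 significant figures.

Mercator is conformal, so the point scale is isotropic: h = k = sec φ = 1/cos φ.
k = 1/cos 30.8° = 1/0.8590 = 1.164.

1.16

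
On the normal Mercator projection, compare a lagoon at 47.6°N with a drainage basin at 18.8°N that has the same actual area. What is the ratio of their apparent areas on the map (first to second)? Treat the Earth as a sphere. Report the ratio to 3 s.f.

1.97

Mercator is conformal with k = sec φ, so areal scale = k² = sec²φ.
At 47.6°: sec²(47.6°) = 1/0.6743² = 2.199.
At 18.8°: sec²(18.8°) = 1/0.9466² = 1.116.
Ratio = 2.199/1.116 = cos²(18.8°)/cos²(47.6°) ≈ 1.97.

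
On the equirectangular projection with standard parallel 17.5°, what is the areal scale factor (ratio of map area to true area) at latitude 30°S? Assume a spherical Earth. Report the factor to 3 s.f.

1.10

With standard parallel φ₀ = 17.5°, the equirectangular projection gives x = Rλ cos φ₀, y = Rφ, so h = 1 and k = cos 17.5° / cos φ.
Areal scale = h·k = 1 × cos φ₀ / cos φ; at 30°, h = 1.000, k = 1.101, so h·k = 1.101.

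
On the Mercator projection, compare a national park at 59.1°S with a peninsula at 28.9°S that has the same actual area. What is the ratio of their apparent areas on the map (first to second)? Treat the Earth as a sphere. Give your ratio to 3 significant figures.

2.91

Mercator is conformal with k = sec φ, so areal scale = k² = sec²φ.
At 59.1°: sec²(59.1°) = 1/0.5135² = 3.792.
At 28.9°: sec²(28.9°) = 1/0.8755² = 1.305.
Ratio = 3.792/1.305 = cos²(28.9°)/cos²(59.1°) ≈ 2.91.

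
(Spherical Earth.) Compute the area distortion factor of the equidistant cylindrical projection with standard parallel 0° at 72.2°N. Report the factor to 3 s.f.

3.27

Plate carrée maps x = Rλ, y = Rφ. The meridian scale is h = 1 and the parallel scale is k = 1/cos φ = sec φ.
Areal scale = h·k = 1 × sec φ; at 72.2°, h = 1.000, k = 3.271, so h·k = 3.271.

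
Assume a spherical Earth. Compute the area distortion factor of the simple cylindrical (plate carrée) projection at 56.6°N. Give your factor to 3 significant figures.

In the plate carrée (x = Rλ, y = Rφ), meridians are true-scale (h = 1) and parallels are stretched by k = sec φ.
Areal scale = h·k = 1 × sec φ; at 56.6°, h = 1.000, k = 1.817, so h·k = 1.817.

1.82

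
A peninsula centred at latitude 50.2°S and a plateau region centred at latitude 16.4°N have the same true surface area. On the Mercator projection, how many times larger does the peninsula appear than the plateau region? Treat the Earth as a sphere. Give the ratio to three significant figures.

2.25

On Mercator, area is exaggerated by sec²φ = 1/cos²φ.
At 50.2°: sec²(50.2°) = 1/0.6401² = 2.441.
At 16.4°: sec²(16.4°) = 1/0.9593² = 1.087.
Ratio = 2.441/1.087 = cos²(16.4°)/cos²(50.2°) ≈ 2.25.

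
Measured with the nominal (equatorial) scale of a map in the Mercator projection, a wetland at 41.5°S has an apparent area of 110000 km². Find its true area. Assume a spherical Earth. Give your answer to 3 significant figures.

61700 km²

Mercator is conformal, so the point scale is isotropic: h = k = sec φ = 1/cos φ.
Areal scale = k² = sec²φ = 1/cos²(41.5°) = 1/0.7490² = 1.783.
True area = apparent / (areal scale) = 110000 / 1.783 ≈ 61700 km².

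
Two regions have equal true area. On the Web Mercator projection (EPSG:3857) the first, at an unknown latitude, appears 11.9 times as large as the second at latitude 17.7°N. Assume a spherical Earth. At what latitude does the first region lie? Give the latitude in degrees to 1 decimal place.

Mercator areal scale is sec²φ, so apparent-area ratio = sec²φ₁ / sec²φ₂ = cos²φ₂ / cos²φ₁.
cos²φ₂ / cos²φ₁ = 11.9  ⇒  cos φ₁ = cos 17.7° / √11.9 = 0.9527/3.450 = 0.2762.
φ₁ = arccos(0.2762) ≈ 74.0°.

74.0°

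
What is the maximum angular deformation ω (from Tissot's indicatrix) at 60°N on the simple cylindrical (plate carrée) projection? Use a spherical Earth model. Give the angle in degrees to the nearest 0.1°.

38.9°

For the equirectangular projection with φ₀ = 0 (plate carrée), h = 1 along meridians and k = sec φ along parallels.
At 60°: h = 1.000, k = 2.000; principal scales a = 2.000, b = 1.000.
sin(ω/2) = (a − b)/(a + b) = 1.0000/3.000 = 0.3333, so ω = 2 arcsin(0.3333) ≈ 38.9°.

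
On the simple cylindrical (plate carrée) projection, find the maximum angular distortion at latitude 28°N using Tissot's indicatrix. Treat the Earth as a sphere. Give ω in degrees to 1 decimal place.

7.1°

In the plate carrée (x = Rλ, y = Rφ), meridians are true-scale (h = 1) and parallels are stretched by k = sec φ.
At 28°: h = 1.000, k = 1.133; principal scales a = 1.133, b = 1.000.
sin(ω/2) = (a − b)/(a + b) = 0.1326/2.133 = 0.06216, so ω = 2 arcsin(0.06216) ≈ 7.1°.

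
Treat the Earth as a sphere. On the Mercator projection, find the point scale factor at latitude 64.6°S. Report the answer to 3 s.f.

2.33

The Mercator projection is conformal; its linear scale factor is the same in every direction and equals sec φ = 1/cos φ.
k = 1/cos 64.6° = 1/0.4289 = 2.331.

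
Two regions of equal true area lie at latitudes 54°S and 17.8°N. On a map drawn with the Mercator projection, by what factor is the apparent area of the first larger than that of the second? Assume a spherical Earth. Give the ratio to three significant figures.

2.62

Mercator areal scale is sec²φ.
At 54°: sec²(54°) = 1/0.5878² = 2.894.
At 17.8°: sec²(17.8°) = 1/0.9521² = 1.103.
Ratio = 2.894/1.103 = cos²(17.8°)/cos²(54°) ≈ 2.62.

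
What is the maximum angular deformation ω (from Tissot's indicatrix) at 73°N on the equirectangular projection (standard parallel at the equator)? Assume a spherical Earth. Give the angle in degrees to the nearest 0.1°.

In the plate carrée (x = Rλ, y = Rφ), meridians are true-scale (h = 1) and parallels are stretched by k = sec φ.
At 73°: h = 1.000, k = 3.420; principal scales a = 3.420, b = 1.000.
sin(ω/2) = (a − b)/(a + b) = 2.420/4.420 = 0.5475, so ω = 2 arcsin(0.5475) ≈ 66.4°.

66.4°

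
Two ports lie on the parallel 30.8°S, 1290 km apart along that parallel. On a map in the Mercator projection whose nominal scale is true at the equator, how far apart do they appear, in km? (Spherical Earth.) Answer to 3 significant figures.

1500 km

For Mercator, h = k = sec φ (a conformal cylindrical projection has a single point scale, 1/cos φ).
Along the parallel, k = sec 30.8° = 1/0.8590 = 1.164.
Map distance = 1290 × 1.164 ≈ 1500 km.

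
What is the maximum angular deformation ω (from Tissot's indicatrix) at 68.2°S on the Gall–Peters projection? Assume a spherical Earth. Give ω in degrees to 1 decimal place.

69.2°

The Gall–Peters projection is cylindrical equal-area with φ₀ = 45°. Cylindrical equal-area (φ₀ = 45°): h = cos φ / cos 45° along meridians, k = cos 45° / cos φ along parallels; h·k = 1.
At 68.2°: h = 0.5252, k = 1.904; principal scales a = 1.904, b = 0.5252.
sin(ω/2) = (a − b)/(a + b) = 1.379/2.429 = 0.5676, so ω = 2 arcsin(0.5676) ≈ 69.2°.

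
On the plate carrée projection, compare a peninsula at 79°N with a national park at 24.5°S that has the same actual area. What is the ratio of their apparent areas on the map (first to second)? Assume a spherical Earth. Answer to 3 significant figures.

4.77

For the equirectangular projection with φ₀ = 0 (plate carrée), h = 1 along meridians and k = sec φ along parallels.
Areal scale at 79°: h·k = 1.000 × 5.241 = 5.241.
Areal scale at 24.5°: h·k = 1.000 × 1.099 = 1.099.
Ratio = 5.241/1.099 ≈ 4.77.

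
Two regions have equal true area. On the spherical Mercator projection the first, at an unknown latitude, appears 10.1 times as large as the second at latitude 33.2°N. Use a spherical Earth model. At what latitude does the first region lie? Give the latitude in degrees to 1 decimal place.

74.7°

For equal true areas on Mercator, apparent areas scale as sec²φ, so the ratio is cos²φ₂ / cos²φ₁.
cos²φ₂ / cos²φ₁ = 10.1  ⇒  cos φ₁ = cos 33.2° / √10.1 = 0.8368/3.178 = 0.2633.
φ₁ = arccos(0.2633) ≈ 74.7°.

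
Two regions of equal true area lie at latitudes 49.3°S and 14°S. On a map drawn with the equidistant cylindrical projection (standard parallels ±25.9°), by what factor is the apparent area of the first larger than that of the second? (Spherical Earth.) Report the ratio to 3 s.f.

1.49

With standard parallel φ₀ = 25.9°, the equirectangular projection gives x = Rλ cos φ₀, y = Rφ, so h = 1 and k = cos 25.9° / cos φ.
Areal scale at 49.3°: h·k = 1.000 × 1.379 = 1.379.
Areal scale at 14°: h·k = 1.000 × 0.9271 = 0.9271.
Ratio = 1.379/0.9271 ≈ 1.49.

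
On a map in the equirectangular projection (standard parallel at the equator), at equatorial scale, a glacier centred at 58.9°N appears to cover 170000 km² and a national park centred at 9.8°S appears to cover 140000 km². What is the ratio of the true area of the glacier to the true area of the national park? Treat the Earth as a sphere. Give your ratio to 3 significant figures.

0.637

Plate carrée has h = 1 and k = sec φ, giving areal scale sec φ; true area = (apparent area) · cos φ.
True area of glacier: 170000 × cos(58.9°) = 170000 × 0.5165 = 87810 km².
True area of national park: 140000 × cos(9.8°) = 140000 × 0.9854 = 138000 km².
Ratio = 87810 / 138000 ≈ 0.637.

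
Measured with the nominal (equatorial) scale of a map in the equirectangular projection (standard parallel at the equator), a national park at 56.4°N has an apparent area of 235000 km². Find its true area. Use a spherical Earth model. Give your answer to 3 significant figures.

In the plate carrée (x = Rλ, y = Rφ), meridians are true-scale (h = 1) and parallels are stretched by k = sec φ.
Areal scale = h·k = 1 × sec φ; at 56.4°, h = 1.000, k = 1.807, so h·k = 1.807.
True area = apparent / (areal scale) = 235000 / 1.807 ≈ 130000 km².

130000 km²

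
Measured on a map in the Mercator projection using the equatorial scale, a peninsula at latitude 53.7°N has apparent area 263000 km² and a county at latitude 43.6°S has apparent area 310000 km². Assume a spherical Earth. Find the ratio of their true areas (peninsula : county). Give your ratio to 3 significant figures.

0.567

Mercator's areal exaggeration is sec²φ; hence true area = (apparent area) · cos²φ.
True area of peninsula: 263000 × cos²(53.7°) = 263000 × 0.3505 = 92180 km².
True area of county: 310000 × cos²(43.6°) = 310000 × 0.5244 = 162600 km².
Ratio = 92180 / 162600 ≈ 0.567.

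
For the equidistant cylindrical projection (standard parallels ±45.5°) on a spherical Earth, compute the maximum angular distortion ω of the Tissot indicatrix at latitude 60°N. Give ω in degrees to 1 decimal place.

19.3°

In the equirectangular projection with standard parallel φ₀ = 45.5° (x = Rλ cos φ₀, y = Rφ), meridians are true-scale (h = 1) and the parallel scale is k = cos φ₀ / cos φ.
At 60°: h = 1.000, k = 1.402; principal scales a = 1.402, b = 1.000.
sin(ω/2) = (a − b)/(a + b) = 0.4018/2.402 = 0.1673, so ω = 2 arcsin(0.1673) ≈ 19.3°.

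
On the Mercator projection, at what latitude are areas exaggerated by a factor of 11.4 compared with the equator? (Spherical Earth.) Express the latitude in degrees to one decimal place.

Mercator areal scale is sec²φ.
sec²φ = 11.4  ⇒  cos²φ = 0.08772  ⇒  cos φ = 0.2962.
φ = arccos(0.2962) ≈ 72.8°.

72.8°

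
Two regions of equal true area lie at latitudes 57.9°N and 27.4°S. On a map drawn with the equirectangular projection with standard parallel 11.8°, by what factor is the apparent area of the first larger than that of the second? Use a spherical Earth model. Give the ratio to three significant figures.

With standard parallel φ₀ = 11.8°, the equirectangular projection gives x = Rλ cos φ₀, y = Rφ, so h = 1 and k = cos 11.8° / cos φ.
Areal scale at 57.9°: h·k = 1.000 × 1.842 = 1.842.
Areal scale at 27.4°: h·k = 1.000 × 1.103 = 1.103.
Ratio = 1.842/1.103 ≈ 1.67.

1.67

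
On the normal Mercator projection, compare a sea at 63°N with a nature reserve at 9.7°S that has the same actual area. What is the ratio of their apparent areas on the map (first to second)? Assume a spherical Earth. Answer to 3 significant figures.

Mercator is conformal with k = sec φ, so areal scale = k² = sec²φ.
At 63°: sec²(63°) = 1/0.4540² = 4.852.
At 9.7°: sec²(9.7°) = 1/0.9857² = 1.029.
Ratio = 4.852/1.029 = cos²(9.7°)/cos²(63°) ≈ 4.71.

4.71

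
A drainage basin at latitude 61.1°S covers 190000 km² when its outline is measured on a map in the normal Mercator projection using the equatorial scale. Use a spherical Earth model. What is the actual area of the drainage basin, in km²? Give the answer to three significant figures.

The Mercator projection is conformal; its linear scale factor is the same in every direction and equals sec φ = 1/cos φ.
Areal scale = k² = sec²φ = 1/cos²(61.1°) = 1/0.4833² = 4.282.
True area = apparent / (areal scale) = 190000 / 4.282 ≈ 44400 km².

44400 km²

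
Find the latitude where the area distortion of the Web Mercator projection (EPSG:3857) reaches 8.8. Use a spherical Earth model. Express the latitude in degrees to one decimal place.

70.3°

Mercator areal scale is sec²φ.
sec²φ = 8.8  ⇒  cos²φ = 0.1136  ⇒  cos φ = 0.3371.
φ = arccos(0.3371) ≈ 70.3°.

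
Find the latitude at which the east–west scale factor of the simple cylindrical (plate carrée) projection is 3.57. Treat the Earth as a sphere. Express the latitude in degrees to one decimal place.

73.7°

Plate carrée: h = 1, k = sec φ along parallels.
sec φ = 3.57  ⇒  cos φ = 0.2801  ⇒  φ ≈ 73.7°.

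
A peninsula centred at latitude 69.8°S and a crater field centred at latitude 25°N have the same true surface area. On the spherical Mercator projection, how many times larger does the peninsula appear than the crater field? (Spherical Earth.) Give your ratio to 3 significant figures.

On Mercator, area is exaggerated by sec²φ = 1/cos²φ.
At 69.8°: sec²(69.8°) = 1/0.3453² = 8.387.
At 25°: sec²(25°) = 1/0.9063² = 1.217.
Ratio = 8.387/1.217 = cos²(25°)/cos²(69.8°) ≈ 6.89.

6.89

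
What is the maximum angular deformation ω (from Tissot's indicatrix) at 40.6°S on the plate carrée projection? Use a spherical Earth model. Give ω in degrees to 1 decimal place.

For the equirectangular projection with φ₀ = 0 (plate carrée), h = 1 along meridians and k = sec φ along parallels.
At 40.6°: h = 1.000, k = 1.317; principal scales a = 1.317, b = 1.000.
sin(ω/2) = (a − b)/(a + b) = 0.3171/2.317 = 0.1368, so ω = 2 arcsin(0.1368) ≈ 15.7°.

15.7°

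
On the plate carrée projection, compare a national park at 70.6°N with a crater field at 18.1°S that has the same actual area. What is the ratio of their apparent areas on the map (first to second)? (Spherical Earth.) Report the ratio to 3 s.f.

In the plate carrée (x = Rλ, y = Rφ), meridians are true-scale (h = 1) and parallels are stretched by k = sec φ.
Areal scale at 70.6°: h·k = 1.000 × 3.011 = 3.011.
Areal scale at 18.1°: h·k = 1.000 × 1.052 = 1.052.
Ratio = 3.011/1.052 ≈ 2.86.

2.86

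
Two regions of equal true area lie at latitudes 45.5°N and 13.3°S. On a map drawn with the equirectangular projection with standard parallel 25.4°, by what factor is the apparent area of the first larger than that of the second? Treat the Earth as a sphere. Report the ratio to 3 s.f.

1.39

The equidistant cylindrical projection with φ₀ = 25.4° has h = 1 (meridians true) and k = cos φ₀ / cos φ along parallels.
Areal scale at 45.5°: h·k = 1.000 × 1.289 = 1.289.
Areal scale at 13.3°: h·k = 1.000 × 0.9282 = 0.9282.
Ratio = 1.289/0.9282 ≈ 1.39.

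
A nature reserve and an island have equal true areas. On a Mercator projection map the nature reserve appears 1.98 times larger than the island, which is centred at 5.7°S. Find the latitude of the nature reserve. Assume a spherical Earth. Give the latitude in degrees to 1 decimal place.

45.0°

For equal true areas on Mercator, apparent areas scale as sec²φ, so the ratio is cos²φ₂ / cos²φ₁.
cos²φ₂ / cos²φ₁ = 1.98  ⇒  cos φ₁ = cos 5.7° / √1.98 = 0.9951/1.407 = 0.7072.
φ₁ = arccos(0.7072) ≈ 45.0°.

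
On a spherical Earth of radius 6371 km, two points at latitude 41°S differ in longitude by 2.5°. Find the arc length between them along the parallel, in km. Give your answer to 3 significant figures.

210 km

Arc length along a parallel = R cos φ · Δλ (with Δλ in radians).
= 6371 × cos 41° × (2.5° × π/180) = 6371 × 0.7547 × 0.04363 ≈ 210 km.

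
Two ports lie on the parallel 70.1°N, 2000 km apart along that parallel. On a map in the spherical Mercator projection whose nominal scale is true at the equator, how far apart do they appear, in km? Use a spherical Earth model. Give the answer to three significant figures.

5880 km

For Mercator, h = k = sec φ (a conformal cylindrical projection has a single point scale, 1/cos φ).
Along the parallel, k = sec 70.1° = 1/0.3404 = 2.938.
Map distance = 2000 × 2.938 ≈ 5880 km.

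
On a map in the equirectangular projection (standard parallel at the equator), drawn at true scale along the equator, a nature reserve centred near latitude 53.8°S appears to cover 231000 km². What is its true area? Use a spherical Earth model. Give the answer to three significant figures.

136000 km²

In the plate carrée (x = Rλ, y = Rφ), meridians are true-scale (h = 1) and parallels are stretched by k = sec φ.
Areal scale = h·k = 1 × sec φ; at 53.8°, h = 1.000, k = 1.693, so h·k = 1.693.
True area = apparent / (areal scale) = 231000 / 1.693 ≈ 136000 km².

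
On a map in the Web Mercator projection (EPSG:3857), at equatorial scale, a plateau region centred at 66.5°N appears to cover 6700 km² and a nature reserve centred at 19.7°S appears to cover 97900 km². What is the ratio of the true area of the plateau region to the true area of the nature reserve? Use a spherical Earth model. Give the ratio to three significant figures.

On Mercator the areal scale is sec²φ, so true area = apparent × cos²φ.
True area of plateau region: 6700 × cos²(66.5°) = 6700 × 0.1590 = 1065 km².
True area of nature reserve: 97900 × cos²(19.7°) = 97900 × 0.8864 = 86780 km².
Ratio = 1065 / 86780 ≈ 0.0123.

0.0123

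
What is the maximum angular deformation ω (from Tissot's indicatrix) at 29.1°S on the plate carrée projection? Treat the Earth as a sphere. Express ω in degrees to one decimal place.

7.7°

In the plate carrée (x = Rλ, y = Rφ), meridians are true-scale (h = 1) and parallels are stretched by k = sec φ.
At 29.1°: h = 1.000, k = 1.144; principal scales a = 1.144, b = 1.000.
sin(ω/2) = (a − b)/(a + b) = 0.1445/2.144 = 0.06737, so ω = 2 arcsin(0.06737) ≈ 7.7°.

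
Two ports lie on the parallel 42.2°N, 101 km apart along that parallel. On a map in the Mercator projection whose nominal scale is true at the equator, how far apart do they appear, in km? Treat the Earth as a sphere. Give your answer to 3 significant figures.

Mercator is conformal, so the point scale is isotropic: h = k = sec φ = 1/cos φ.
Along the parallel, k = sec 42.2° = 1/0.7408 = 1.350.
Map distance = 101 × 1.350 ≈ 136 km.

136 km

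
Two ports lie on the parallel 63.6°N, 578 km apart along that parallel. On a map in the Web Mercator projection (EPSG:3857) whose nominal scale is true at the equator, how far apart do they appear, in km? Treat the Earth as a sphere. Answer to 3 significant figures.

1300 km

Mercator is conformal, so the point scale is isotropic: h = k = sec φ = 1/cos φ.
Along the parallel, k = sec 63.6° = 1/0.4446 = 2.249.
Map distance = 578 × 2.249 ≈ 1300 km.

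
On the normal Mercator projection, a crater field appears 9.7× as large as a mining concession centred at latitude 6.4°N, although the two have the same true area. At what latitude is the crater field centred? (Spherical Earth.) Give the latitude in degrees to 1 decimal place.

For equal true areas on Mercator, apparent areas scale as sec²φ, so the ratio is cos²φ₂ / cos²φ₁.
cos²φ₂ / cos²φ₁ = 9.7  ⇒  cos φ₁ = cos 6.4° / √9.7 = 0.9938/3.114 = 0.3191.
φ₁ = arccos(0.3191) ≈ 71.4°.

71.4°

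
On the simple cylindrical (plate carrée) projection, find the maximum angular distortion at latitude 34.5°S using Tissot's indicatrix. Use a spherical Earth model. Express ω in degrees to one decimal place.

Plate carrée maps x = Rλ, y = Rφ. The meridian scale is h = 1 and the parallel scale is k = 1/cos φ = sec φ.
At 34.5°: h = 1.000, k = 1.213; principal scales a = 1.213, b = 1.000.
sin(ω/2) = (a − b)/(a + b) = 0.2134/2.213 = 0.09642, so ω = 2 arcsin(0.09642) ≈ 11.1°.

11.1°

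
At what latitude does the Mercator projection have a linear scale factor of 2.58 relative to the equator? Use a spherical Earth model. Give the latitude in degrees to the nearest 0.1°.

Mercator scale is k = sec φ = 1/cos φ.
1/cos φ = 2.58  ⇒  cos φ = 0.3876  ⇒  φ = arccos(0.3876) ≈ 67.2°.

67.2°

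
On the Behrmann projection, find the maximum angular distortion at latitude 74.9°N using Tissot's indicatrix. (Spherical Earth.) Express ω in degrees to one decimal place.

Behrmann is a cylindrical equal-area projection with standard parallels at ±30°. For cylindrical equal-area with standard parallel φ₀, h = cos φ / cos φ₀ and k = cos φ₀ / cos φ, so h·k = 1.
At 74.9°: h = 0.3008, k = 3.324; principal scales a = 3.324, b = 0.3008.
sin(ω/2) = (a − b)/(a + b) = 3.024/3.625 = 0.8340, so ω = 2 arcsin(0.8340) ≈ 113.0°.

113.0°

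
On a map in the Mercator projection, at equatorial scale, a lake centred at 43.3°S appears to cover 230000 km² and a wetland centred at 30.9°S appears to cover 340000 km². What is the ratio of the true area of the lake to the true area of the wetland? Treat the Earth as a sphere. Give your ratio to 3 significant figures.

Since Mercator area scale is 1/cos²φ, the true area equals the apparent area multiplied by cos²φ.
True area of lake: 230000 × cos²(43.3°) = 230000 × 0.5297 = 121800 km².
True area of wetland: 340000 × cos²(30.9°) = 340000 × 0.7363 = 250300 km².
Ratio = 121800 / 250300 ≈ 0.487.

0.487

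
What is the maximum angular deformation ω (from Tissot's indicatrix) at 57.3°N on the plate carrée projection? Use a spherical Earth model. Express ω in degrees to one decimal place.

34.7°

Plate carrée maps x = Rλ, y = Rφ. The meridian scale is h = 1 and the parallel scale is k = 1/cos φ = sec φ.
At 57.3°: h = 1.000, k = 1.851; principal scales a = 1.851, b = 1.000.
sin(ω/2) = (a − b)/(a + b) = 0.8510/2.851 = 0.2985, so ω = 2 arcsin(0.2985) ≈ 34.7°.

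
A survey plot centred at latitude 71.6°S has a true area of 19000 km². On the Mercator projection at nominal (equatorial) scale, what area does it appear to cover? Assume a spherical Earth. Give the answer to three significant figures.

191000 km²

Mercator is conformal, so the point scale is isotropic: h = k = sec φ = 1/cos φ.
Areal scale = k² = sec²φ = 1/cos²(71.6°) = 1/0.3156² = 10.04.
Apparent area = 19000 × 10.04 ≈ 191000 km².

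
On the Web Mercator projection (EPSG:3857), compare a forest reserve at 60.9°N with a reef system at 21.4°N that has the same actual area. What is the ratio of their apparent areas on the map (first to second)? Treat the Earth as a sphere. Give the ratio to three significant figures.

On Mercator, area is exaggerated by sec²φ = 1/cos²φ.
At 60.9°: sec²(60.9°) = 1/0.4863² = 4.228.
At 21.4°: sec²(21.4°) = 1/0.9311² = 1.154.
Ratio = 4.228/1.154 = cos²(21.4°)/cos²(60.9°) ≈ 3.67.

3.67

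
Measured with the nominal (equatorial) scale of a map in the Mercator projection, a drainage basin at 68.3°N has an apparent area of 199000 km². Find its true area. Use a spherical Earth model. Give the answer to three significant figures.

Mercator is conformal, so the point scale is isotropic: h = k = sec φ = 1/cos φ.
Areal scale = k² = sec²φ = 1/cos²(68.3°) = 1/0.3697² = 7.315.
True area = apparent / (areal scale) = 199000 / 7.315 ≈ 27200 km².

27200 km²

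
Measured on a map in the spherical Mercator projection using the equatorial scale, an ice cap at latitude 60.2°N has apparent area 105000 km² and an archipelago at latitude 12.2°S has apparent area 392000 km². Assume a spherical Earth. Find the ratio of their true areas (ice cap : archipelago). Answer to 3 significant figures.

0.0692

On Mercator the areal scale is sec²φ, so true area = apparent × cos²φ.
True area of ice cap: 105000 × cos²(60.2°) = 105000 × 0.2470 = 25930 km².
True area of archipelago: 392000 × cos²(12.2°) = 392000 × 0.9553 = 374500 km².
Ratio = 25930 / 374500 ≈ 0.0692.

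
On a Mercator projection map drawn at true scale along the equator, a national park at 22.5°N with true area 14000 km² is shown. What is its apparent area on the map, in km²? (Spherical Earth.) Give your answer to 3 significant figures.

16400 km²

The Mercator projection is conformal; its linear scale factor is the same in every direction and equals sec φ = 1/cos φ.
Areal scale = k² = sec²φ = 1/cos²(22.5°) = 1/0.9239² = 1.172.
Apparent area = 14000 × 1.172 ≈ 16400 km².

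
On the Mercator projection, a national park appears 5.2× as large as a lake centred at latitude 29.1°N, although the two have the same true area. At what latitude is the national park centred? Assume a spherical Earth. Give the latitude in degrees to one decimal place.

67.5°

Mercator areal scale is sec²φ, so apparent-area ratio = sec²φ₁ / sec²φ₂ = cos²φ₂ / cos²φ₁.
cos²φ₂ / cos²φ₁ = 5.2  ⇒  cos φ₁ = cos 29.1° / √5.2 = 0.8738/2.280 = 0.3832.
φ₁ = arccos(0.3832) ≈ 67.5°.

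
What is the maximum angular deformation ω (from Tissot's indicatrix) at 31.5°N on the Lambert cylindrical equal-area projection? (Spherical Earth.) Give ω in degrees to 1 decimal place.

18.2°

The Lambert cylindrical equal-area projection is the cylindrical equal-area projection with its standard parallel at the equator (φ₀ = 0). A cylindrical equal-area projection with standard parallel φ₀ has meridian scale h = cos φ / cos φ₀ and parallel scale k = cos φ₀ / cos φ (so areas are preserved, h·k = 1).
At 31.5°: h = 0.8526, k = 1.173; principal scales a = 1.173, b = 0.8526.
sin(ω/2) = (a − b)/(a + b) = 0.3202/2.025 = 0.1581, so ω = 2 arcsin(0.1581) ≈ 18.2°.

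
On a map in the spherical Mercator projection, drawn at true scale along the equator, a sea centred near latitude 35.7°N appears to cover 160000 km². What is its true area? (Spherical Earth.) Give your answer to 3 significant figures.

106000 km²

Mercator is conformal, so the point scale is isotropic: h = k = sec φ = 1/cos φ.
Areal scale = k² = sec²φ = 1/cos²(35.7°) = 1/0.8121² = 1.516.
True area = apparent / (areal scale) = 160000 / 1.516 ≈ 106000 km².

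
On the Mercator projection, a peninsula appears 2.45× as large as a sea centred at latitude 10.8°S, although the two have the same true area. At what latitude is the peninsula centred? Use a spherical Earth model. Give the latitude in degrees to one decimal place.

51.1°

On Mercator, (apparent₁)/(apparent₂) = sec²φ₁ / sec²φ₂ when true areas are equal.
cos²φ₂ / cos²φ₁ = 2.45  ⇒  cos φ₁ = cos 10.8° / √2.45 = 0.9823/1.565 = 0.6276.
φ₁ = arccos(0.6276) ≈ 51.1°.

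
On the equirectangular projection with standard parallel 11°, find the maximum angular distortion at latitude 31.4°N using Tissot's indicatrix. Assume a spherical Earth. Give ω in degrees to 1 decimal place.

8.0°

In the equirectangular projection with standard parallel φ₀ = 11° (x = Rλ cos φ₀, y = Rφ), meridians are true-scale (h = 1) and the parallel scale is k = cos φ₀ / cos φ.
At 31.4°: h = 1.000, k = 1.150; principal scales a = 1.150, b = 1.000.
sin(ω/2) = (a − b)/(a + b) = 0.1501/2.150 = 0.06979, so ω = 2 arcsin(0.06979) ≈ 8.0°.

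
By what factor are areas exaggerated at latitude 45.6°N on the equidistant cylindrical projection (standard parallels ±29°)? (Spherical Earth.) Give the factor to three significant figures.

In the equirectangular projection with standard parallel φ₀ = 29° (x = Rλ cos φ₀, y = Rφ), meridians are true-scale (h = 1) and the parallel scale is k = cos φ₀ / cos φ.
Areal scale = h·k = 1 × cos φ₀ / cos φ; at 45.6°, h = 1.000, k = 1.250, so h·k = 1.250.

1.25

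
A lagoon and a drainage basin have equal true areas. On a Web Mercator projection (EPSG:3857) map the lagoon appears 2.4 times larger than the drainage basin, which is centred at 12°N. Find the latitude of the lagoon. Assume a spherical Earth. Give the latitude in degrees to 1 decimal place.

For equal true areas on Mercator, apparent areas scale as sec²φ, so the ratio is cos²φ₂ / cos²φ₁.
cos²φ₂ / cos²φ₁ = 2.4  ⇒  cos φ₁ = cos 12° / √2.4 = 0.9781/1.549 = 0.6314.
φ₁ = arccos(0.6314) ≈ 50.8°.

50.8°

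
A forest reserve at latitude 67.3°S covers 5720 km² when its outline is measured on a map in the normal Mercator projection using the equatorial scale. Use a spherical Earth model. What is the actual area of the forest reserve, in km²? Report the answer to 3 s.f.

852 km²

For Mercator, h = k = sec φ (a conformal cylindrical projection has a single point scale, 1/cos φ).
Areal scale = k² = sec²φ = 1/cos²(67.3°) = 1/0.3859² = 6.715.
True area = apparent / (areal scale) = 5720 / 6.715 ≈ 852 km².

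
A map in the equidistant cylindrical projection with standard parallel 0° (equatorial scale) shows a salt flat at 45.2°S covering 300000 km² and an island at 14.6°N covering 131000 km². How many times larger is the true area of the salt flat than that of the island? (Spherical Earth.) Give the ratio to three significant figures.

1.67

Plate carrée has h = 1 and k = sec φ, giving areal scale sec φ; true area = (apparent area) · cos φ.
True area of salt flat: 300000 × cos(45.2°) = 300000 × 0.7046 = 211400 km².
True area of island: 131000 × cos(14.6°) = 131000 × 0.9677 = 126800 km².
Ratio = 211400 / 126800 ≈ 1.67.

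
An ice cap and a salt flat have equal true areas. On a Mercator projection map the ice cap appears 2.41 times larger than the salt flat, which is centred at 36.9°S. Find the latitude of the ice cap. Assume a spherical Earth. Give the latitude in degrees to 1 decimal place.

On Mercator, (apparent₁)/(apparent₂) = sec²φ₁ / sec²φ₂ when true areas are equal.
cos²φ₂ / cos²φ₁ = 2.41  ⇒  cos φ₁ = cos 36.9° / √2.41 = 0.7997/1.552 = 0.5151.
φ₁ = arccos(0.5151) ≈ 59.0°.

59.0°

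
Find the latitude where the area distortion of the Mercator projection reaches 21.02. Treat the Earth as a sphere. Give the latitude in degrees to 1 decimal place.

77.4°

Mercator areal scale is sec²φ.
sec²φ = 21.02  ⇒  cos²φ = 0.04757  ⇒  cos φ = 0.2181.
φ = arccos(0.2181) ≈ 77.4°.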